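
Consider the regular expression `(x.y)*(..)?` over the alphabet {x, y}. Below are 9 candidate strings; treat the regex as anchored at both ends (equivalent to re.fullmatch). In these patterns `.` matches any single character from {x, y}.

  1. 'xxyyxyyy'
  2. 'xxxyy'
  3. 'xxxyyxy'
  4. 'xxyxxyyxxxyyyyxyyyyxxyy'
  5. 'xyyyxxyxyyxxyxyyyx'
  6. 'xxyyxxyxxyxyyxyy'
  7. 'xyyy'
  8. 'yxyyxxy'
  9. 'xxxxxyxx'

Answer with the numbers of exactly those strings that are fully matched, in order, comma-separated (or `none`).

none

1. 'xxyyxyyy' → no match
2. 'xxxyy' → no match
3. 'xxxyyxy' → no match
4 → no match
5 → no match
6 → no match
7. 'xyyy' → no match
8. 'yxyyxxy' → no match
9. 'xxxxxyxx' → no match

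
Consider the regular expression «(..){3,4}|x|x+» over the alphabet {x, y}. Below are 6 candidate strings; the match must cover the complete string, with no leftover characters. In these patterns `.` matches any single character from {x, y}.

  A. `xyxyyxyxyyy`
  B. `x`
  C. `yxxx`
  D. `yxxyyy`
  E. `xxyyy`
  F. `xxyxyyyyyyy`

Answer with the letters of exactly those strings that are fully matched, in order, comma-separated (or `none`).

A → no match
B → match
C → no match
D → match
E → no match
F → no match

B, D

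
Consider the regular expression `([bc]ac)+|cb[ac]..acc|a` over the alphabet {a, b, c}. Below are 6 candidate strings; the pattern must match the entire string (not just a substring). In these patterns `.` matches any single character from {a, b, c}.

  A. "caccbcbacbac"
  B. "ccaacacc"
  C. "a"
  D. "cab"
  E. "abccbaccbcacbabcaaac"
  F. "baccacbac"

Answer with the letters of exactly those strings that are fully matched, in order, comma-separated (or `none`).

A → no match
B → no match
C → match
D → no match
E → no match
F → match

C, F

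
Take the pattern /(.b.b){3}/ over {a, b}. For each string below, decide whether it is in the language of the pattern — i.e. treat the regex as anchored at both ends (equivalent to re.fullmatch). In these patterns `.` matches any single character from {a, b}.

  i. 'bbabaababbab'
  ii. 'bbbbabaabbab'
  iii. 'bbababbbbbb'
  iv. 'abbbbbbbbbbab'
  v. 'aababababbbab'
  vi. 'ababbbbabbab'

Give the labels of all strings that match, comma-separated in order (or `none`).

none

i. 'bbabaababbab' → no match
ii. 'bbbbabaabbab' → no match
iii. 'bbababbbbbb' → no match
iv → no match
v → no match
vi. 'ababbbbabbab' → no match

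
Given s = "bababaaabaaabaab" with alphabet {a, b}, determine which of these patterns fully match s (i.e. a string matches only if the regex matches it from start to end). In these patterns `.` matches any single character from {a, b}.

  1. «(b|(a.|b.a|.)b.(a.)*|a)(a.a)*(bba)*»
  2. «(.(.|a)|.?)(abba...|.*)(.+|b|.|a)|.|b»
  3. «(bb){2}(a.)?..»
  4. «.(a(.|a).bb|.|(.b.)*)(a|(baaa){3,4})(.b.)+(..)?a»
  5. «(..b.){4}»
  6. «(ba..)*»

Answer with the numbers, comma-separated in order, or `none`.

1 → no match
2 → match
3 → no match — must start with "bb"
4 → no match — must end with "a"
5 → no match
6 → match

2, 6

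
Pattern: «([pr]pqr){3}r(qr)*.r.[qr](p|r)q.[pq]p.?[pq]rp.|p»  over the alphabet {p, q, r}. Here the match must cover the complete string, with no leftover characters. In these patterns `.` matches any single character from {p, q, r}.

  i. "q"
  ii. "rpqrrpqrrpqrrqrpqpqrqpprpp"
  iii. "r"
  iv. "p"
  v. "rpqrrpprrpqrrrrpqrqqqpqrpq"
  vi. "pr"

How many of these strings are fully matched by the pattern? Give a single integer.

2

i. "q" → no match
ii → match
iii. "r" → no match
iv. "p" → match
v → no match
vi. "pr" → no match
Total matched: 2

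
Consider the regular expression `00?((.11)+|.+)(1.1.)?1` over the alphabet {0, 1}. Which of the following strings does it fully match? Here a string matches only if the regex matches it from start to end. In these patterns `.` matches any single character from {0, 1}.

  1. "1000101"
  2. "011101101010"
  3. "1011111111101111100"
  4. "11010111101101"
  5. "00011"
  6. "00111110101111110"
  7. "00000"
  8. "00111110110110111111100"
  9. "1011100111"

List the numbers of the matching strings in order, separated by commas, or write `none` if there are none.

5

1 → no match — must start with "0"
2 → no match — must end with "1"
3 → no match — must start with "0"
4 → no match — must start with "0"
5 → match
6 → no match — must end with "1"
7 → no match — must end with "1"
8 → no match — must end with "1"
9 → no match — must start with "0"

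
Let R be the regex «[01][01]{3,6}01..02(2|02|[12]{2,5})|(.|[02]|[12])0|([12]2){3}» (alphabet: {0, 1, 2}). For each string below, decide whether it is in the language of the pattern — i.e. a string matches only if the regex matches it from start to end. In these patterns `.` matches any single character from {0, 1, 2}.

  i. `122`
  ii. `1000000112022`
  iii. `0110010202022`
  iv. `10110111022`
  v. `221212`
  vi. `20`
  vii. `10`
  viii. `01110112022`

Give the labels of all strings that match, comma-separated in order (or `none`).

i → no match
ii → match
iii → no match
iv → match
v → match
vi → match
vii → match
viii → match

ii, iv, v, vi, vii, viii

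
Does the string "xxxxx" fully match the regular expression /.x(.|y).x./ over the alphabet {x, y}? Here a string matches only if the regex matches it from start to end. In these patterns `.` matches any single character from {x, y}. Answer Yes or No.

No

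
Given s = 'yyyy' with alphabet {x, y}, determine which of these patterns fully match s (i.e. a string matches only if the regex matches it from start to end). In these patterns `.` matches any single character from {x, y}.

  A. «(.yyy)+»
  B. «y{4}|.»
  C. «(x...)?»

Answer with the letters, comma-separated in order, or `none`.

A → match
B → match
C → no match

A, B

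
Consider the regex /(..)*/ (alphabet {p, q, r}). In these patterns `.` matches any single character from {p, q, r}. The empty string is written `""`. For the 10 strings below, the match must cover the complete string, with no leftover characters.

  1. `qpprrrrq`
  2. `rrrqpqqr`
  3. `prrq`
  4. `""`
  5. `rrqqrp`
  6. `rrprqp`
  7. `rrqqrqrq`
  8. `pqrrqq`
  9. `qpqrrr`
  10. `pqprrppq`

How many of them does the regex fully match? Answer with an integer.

10

1 → match
2 → match
3 → match
4 → match
5 → match
6 → match
7 → match
8 → match
9 → match
10 → match
Total matched: 10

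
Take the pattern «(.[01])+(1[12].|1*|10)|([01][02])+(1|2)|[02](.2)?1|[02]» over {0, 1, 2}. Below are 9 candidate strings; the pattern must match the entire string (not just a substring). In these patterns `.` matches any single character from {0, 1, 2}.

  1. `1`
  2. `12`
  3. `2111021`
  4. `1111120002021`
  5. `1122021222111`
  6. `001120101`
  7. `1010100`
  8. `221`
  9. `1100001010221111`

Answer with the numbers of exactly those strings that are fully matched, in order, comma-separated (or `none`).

6

1 → no match
2 → no match
3 → no match
4 → no match
5 → no match
6 → match
7 → no match
8 → no match
9 → no match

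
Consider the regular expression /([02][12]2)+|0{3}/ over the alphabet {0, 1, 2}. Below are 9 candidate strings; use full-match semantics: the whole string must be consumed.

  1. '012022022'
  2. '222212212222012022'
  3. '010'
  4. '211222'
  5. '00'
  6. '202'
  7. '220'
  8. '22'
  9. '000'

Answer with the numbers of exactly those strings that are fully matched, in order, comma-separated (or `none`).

1 → match
2 → match
3 → no match
4 → no match
5 → no match
6 → no match
7 → no match
8 → no match
9 → match

1, 2, 9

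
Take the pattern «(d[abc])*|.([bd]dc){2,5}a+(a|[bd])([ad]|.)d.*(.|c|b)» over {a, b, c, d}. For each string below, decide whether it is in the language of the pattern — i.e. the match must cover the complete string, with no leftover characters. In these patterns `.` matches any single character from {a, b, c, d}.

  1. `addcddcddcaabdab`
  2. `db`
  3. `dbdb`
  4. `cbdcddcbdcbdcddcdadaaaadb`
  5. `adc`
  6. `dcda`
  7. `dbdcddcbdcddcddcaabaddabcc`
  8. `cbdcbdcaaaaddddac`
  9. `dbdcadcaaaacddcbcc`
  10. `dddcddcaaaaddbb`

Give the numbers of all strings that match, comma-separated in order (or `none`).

1, 2, 3, 6, 7, 8, 10

1 → match
2 → match
3 → match
4 → no match
5 → no match
6 → match
7 → match
8 → match
9 → no match
10 → match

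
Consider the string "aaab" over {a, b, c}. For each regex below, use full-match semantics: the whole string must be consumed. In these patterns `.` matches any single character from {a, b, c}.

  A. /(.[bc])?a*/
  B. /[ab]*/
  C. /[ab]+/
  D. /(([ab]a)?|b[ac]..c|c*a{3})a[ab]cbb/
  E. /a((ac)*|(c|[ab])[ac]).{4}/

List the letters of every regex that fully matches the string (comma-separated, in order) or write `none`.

A → no match
B → match
C → match
D → no match — must end with "cbb"
E → no match

B, C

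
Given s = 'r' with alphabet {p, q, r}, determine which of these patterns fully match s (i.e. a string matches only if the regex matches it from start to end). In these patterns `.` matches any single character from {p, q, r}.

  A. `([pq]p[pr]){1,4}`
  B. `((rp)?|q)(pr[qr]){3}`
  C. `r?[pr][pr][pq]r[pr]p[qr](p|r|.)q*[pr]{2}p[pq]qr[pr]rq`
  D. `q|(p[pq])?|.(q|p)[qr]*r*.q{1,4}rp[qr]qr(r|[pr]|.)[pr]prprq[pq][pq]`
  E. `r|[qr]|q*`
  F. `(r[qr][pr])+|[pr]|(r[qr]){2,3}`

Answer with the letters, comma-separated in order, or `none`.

A → no match
B → no match
C → no match — must end with 'rq'
D → no match
E → match
F → match

E, F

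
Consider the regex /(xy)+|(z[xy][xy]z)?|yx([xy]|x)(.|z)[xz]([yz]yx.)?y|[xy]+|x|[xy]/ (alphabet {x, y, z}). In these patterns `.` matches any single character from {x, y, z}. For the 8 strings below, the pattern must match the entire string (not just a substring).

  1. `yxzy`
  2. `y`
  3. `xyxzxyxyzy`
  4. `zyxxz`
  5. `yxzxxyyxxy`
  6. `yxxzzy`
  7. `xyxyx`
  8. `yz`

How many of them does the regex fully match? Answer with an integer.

1 → no match
2 → match
3 → no match
4 → no match
5 → no match
6 → match
7 → match
8 → no match
Total matched: 3

3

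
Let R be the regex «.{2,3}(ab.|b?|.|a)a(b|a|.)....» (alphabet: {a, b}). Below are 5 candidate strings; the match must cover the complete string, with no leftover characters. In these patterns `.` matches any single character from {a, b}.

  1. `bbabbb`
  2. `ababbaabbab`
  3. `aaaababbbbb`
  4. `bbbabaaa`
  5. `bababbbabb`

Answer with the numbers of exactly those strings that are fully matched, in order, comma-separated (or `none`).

2

1 → no match
2 → match
3 → no match
4 → no match
5 → no match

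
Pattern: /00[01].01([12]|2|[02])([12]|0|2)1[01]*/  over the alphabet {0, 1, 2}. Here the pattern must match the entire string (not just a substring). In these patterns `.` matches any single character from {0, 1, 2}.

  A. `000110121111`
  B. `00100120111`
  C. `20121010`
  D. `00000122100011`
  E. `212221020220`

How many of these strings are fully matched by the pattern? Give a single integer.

2

A. `000110121111` → no match
B. `00100120111` → match
C. `20121010` → no match — must start with `00`
D → match
E. `212221020220` → no match — must start with `00`
Total matched: 2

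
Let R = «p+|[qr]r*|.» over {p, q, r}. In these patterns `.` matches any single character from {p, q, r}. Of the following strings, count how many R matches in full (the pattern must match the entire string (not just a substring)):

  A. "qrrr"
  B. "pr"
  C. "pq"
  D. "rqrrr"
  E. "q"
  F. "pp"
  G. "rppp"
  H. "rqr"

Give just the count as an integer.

3

A. "qrrr" → match
B. "pr" → no match
C. "pq" → no match
D. "rqrrr" → no match
E. "q" → match
F. "pp" → match
G. "rppp" → no match
H. "rqr" → no match
Total matched: 3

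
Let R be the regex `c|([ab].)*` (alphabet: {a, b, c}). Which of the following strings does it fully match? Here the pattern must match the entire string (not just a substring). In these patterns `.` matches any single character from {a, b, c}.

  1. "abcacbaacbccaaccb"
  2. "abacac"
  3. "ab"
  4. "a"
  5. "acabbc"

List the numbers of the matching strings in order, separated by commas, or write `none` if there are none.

1 → no match
2 → match
3 → match
4 → no match
5 → match

2, 3, 5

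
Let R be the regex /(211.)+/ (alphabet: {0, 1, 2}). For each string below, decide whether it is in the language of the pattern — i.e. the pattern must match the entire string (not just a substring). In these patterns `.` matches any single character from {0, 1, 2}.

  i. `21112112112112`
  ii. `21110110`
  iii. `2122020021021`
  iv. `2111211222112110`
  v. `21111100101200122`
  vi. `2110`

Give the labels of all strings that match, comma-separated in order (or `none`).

i → no match
ii → no match
iii → no match — must start with `211`
iv → no match
v → no match
vi → match

vi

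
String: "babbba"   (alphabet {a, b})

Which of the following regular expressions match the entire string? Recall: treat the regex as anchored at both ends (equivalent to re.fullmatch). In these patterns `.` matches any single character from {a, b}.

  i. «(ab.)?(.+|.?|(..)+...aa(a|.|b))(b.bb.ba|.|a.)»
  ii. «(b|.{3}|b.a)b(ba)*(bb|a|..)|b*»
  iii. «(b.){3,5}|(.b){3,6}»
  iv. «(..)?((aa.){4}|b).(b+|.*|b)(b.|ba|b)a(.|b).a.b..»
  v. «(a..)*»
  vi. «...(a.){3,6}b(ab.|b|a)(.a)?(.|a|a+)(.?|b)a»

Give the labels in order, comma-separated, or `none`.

i, ii, iii

i → match
ii → match
iii → match
iv → no match
v → no match
vi → no match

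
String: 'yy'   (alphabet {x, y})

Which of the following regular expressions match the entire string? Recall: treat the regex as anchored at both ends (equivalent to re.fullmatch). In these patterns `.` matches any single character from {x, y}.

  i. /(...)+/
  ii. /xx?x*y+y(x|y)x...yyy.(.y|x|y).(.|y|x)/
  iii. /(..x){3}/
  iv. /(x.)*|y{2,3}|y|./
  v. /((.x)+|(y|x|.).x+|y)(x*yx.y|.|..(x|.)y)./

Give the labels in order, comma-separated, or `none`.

iv

i → no match
ii → no match — must start with 'x'
iii → no match — must end with 'x'
iv → match
v → no match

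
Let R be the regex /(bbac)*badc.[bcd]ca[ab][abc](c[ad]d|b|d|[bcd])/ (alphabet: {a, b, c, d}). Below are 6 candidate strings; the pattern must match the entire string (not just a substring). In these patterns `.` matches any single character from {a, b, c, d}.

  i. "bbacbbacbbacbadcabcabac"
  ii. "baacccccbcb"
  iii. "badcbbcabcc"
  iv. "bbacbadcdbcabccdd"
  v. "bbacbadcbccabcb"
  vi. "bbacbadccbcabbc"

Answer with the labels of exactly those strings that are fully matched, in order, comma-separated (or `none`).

i, iii, iv, v, vi

i → match
ii. "baacccccbcb" → no match
iii. "badcbbcabcc" → match
iv → match
v → match
vi → match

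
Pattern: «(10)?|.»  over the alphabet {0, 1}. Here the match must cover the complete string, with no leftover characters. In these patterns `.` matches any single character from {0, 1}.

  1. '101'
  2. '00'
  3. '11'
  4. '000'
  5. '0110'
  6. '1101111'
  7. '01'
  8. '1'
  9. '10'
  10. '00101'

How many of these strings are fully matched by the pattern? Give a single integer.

1. '101' → no match
2. '00' → no match
3. '11' → no match
4. '000' → no match
5. '0110' → no match
6. '1101111' → no match
7. '01' → no match
8. '1' → match
9. '10' → match
10. '00101' → no match
Total matched: 2

2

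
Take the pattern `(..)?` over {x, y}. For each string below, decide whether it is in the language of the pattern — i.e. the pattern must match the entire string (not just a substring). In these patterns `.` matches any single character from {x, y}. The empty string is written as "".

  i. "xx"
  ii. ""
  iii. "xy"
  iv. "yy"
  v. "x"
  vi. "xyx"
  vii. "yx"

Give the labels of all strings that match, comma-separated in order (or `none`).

i, ii, iii, iv, vii

i. "xx" → match
ii. "" → match
iii. "xy" → match
iv. "yy" → match
v. "x" → no match
vi. "xyx" → no match
vii. "yx" → match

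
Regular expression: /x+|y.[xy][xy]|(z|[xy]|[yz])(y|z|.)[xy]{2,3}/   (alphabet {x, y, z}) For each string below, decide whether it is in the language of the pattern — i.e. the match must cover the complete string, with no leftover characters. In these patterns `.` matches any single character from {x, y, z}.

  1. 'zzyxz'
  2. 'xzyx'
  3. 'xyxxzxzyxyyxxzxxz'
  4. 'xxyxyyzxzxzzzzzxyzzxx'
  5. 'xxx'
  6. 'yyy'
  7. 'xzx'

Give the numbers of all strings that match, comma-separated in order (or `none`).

2, 5

1. 'zzyxz' → no match
2. 'xzyx' → match
3 → no match
4 → no match
5. 'xxx' → match
6. 'yyy' → no match
7. 'xzx' → no match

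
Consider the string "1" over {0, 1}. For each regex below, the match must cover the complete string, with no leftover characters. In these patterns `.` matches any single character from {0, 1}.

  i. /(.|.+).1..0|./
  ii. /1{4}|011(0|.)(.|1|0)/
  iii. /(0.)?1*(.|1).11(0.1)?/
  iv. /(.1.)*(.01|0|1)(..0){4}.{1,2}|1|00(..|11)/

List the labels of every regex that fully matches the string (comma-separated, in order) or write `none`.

i, iv

i → match
ii → no match
iii → no match
iv → match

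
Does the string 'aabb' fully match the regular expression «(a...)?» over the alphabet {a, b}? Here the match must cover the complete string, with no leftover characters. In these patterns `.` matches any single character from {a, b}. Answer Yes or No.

Yes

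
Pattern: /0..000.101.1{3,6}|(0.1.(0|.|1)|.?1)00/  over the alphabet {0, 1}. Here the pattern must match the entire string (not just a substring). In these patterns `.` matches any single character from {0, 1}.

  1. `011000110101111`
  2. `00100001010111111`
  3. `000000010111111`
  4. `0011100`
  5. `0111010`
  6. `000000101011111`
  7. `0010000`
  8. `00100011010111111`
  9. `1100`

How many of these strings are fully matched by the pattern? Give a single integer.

1 → match
2 → match
3 → match
4 → match
5 → no match
6 → no match
7 → match
8 → match
9 → match
Total matched: 7

7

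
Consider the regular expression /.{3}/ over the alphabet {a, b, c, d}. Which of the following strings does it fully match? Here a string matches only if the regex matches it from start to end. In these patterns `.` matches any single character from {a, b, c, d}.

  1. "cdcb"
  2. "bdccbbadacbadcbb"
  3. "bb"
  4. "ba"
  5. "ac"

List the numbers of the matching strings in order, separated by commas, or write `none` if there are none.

1 → no match
2 → no match
3 → no match
4 → no match
5 → no match

none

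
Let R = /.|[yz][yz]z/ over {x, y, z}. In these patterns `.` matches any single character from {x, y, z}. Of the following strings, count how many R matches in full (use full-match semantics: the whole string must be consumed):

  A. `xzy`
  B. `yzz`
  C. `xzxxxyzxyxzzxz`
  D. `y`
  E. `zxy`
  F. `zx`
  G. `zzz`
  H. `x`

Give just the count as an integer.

4

A → no match
B → match
C → no match
D → match
E → no match
F → no match
G → match
H → match
Total matched: 4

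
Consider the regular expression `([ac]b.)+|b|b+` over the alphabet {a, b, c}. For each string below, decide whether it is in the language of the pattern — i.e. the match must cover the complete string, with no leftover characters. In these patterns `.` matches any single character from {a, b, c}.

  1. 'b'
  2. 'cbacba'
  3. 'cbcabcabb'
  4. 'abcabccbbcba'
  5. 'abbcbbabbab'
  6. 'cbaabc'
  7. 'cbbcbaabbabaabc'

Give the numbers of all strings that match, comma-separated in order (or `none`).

1 → match
2 → match
3 → match
4 → match
5 → no match
6 → match
7 → match

1, 2, 3, 4, 6, 7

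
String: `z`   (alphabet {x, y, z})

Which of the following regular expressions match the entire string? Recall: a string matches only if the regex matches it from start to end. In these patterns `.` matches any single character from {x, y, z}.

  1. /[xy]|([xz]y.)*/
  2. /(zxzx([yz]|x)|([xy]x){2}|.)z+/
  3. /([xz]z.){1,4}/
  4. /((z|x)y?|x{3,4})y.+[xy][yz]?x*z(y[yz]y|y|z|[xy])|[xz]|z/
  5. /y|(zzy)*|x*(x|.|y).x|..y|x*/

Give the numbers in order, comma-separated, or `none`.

4

1 → no match
2 → no match
3 → no match
4 → match
5 → no match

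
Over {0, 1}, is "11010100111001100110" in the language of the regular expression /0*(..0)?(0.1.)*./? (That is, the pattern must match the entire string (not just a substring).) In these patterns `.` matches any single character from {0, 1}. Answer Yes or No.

No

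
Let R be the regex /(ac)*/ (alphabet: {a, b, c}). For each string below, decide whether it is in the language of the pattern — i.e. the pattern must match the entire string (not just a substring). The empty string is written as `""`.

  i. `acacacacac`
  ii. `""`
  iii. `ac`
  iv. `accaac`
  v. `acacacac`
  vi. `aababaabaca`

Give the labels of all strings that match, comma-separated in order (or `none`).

i → match
ii → match
iii → match
iv → no match
v → match
vi → no match

i, ii, iii, v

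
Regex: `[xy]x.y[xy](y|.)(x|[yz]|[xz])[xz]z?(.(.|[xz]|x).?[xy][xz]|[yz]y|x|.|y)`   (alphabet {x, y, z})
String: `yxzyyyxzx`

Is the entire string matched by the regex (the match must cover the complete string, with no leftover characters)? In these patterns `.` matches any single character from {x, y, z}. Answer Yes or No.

Yes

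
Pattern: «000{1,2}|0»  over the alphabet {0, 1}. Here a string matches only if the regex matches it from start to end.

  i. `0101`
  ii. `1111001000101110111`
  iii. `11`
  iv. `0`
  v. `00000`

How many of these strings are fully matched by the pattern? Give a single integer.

i. `0101` → no match — must end with `0`
ii → no match — must end with `0`
iii. `11` → no match — must end with `0`
iv. `0` → match
v. `00000` → no match
Total matched: 1

1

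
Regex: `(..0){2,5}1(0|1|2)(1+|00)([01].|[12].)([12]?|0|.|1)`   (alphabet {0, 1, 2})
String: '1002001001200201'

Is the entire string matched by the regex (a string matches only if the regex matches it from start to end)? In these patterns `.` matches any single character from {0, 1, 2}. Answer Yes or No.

Yes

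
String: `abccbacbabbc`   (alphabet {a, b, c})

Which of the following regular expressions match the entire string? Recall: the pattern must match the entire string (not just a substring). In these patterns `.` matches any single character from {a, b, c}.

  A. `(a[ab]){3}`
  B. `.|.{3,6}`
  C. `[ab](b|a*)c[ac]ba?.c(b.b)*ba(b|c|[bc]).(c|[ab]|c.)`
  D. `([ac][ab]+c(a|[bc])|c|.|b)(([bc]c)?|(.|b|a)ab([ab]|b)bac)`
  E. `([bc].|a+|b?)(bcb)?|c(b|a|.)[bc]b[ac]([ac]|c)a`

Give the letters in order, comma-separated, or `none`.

A → no match
B → no match
C → match
D → no match
E → no match

C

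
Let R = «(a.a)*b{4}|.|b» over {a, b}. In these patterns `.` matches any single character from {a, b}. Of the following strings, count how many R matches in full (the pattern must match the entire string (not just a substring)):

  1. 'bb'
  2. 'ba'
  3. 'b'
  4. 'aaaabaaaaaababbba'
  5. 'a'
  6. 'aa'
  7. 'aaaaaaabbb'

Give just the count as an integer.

2

1 → no match
2 → no match
3 → match
4 → no match
5 → match
6 → no match
7 → no match
Total matched: 2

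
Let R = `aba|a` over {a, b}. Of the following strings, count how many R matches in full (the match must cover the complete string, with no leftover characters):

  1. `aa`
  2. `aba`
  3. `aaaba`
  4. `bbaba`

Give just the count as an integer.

1. `aa` → no match
2. `aba` → match
3. `aaaba` → no match
4. `bbaba` → no match
Total matched: 1

1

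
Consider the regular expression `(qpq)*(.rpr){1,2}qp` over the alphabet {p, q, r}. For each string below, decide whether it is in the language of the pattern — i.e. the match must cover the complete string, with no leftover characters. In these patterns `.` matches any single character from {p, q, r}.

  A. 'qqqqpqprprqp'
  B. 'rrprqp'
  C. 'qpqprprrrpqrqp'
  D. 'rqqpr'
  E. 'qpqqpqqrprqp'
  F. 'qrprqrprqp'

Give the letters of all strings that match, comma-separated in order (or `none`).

B, E, F

A → no match
B → match
C → no match — must end with 'rprqp'
D → no match — must end with 'rprqp'
E → match
F → match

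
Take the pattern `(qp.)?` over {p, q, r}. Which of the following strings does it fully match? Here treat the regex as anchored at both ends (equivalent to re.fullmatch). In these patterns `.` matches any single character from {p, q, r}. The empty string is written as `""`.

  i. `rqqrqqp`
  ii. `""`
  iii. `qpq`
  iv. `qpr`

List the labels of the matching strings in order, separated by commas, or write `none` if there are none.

i → no match
ii → match
iii → match
iv → match

ii, iii, iv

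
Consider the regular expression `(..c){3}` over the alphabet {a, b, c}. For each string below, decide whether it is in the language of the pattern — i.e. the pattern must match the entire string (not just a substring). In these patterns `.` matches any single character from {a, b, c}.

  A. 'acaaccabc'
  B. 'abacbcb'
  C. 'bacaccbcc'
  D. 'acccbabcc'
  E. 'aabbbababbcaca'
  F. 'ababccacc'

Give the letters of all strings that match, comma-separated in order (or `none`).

A. 'acaaccabc' → no match
B. 'abacbcb' → no match — must end with 'c'
C. 'bacaccbcc' → match
D. 'acccbabcc' → no match
E → no match — must end with 'c'
F. 'ababccacc' → no match

C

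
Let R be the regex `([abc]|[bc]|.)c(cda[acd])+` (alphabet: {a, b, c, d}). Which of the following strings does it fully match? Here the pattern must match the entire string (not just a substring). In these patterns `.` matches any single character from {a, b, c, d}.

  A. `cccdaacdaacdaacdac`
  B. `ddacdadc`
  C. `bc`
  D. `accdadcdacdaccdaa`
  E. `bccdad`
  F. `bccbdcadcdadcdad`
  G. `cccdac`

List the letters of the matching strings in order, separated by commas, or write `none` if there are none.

A → match
B → no match
C → no match
D → no match
E → match
F → no match
G → match

A, E, G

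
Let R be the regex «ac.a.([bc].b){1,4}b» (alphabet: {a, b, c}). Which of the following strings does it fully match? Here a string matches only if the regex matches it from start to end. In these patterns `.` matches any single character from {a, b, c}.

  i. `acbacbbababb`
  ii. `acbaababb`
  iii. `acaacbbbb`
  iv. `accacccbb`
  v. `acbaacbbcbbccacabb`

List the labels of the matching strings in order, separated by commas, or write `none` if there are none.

i → no match
ii → match
iii → match
iv → match
v → no match

ii, iii, iv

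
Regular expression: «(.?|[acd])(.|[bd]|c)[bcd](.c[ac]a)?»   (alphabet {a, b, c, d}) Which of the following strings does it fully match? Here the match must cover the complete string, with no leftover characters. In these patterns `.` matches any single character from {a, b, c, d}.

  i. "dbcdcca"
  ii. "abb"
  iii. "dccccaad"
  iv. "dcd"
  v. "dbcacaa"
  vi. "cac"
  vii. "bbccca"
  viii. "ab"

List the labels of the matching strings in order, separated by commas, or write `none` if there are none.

i → match
ii → match
iii → no match
iv → match
v → match
vi → match
vii → match
viii → match

i, ii, iv, v, vi, vii, viii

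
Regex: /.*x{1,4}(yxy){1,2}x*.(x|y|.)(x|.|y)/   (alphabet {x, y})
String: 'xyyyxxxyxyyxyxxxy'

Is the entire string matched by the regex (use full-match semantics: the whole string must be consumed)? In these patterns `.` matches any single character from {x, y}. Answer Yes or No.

Yes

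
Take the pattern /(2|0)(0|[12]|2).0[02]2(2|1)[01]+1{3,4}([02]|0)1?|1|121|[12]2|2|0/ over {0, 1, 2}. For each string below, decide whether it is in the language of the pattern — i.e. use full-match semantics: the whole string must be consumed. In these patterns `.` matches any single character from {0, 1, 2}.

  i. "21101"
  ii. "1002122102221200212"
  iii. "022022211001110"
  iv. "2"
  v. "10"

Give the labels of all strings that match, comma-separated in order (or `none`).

iii, iv

i → no match
ii → no match
iii → match
iv → match
v → no match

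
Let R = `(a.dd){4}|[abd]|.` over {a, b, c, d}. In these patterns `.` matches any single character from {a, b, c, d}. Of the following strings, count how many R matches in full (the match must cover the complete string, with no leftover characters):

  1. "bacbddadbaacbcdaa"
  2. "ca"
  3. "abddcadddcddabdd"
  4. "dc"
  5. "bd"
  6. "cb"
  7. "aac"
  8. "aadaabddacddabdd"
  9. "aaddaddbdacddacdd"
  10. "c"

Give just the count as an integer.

1

1 → no match
2. "ca" → no match
3 → no match
4. "dc" → no match
5. "bd" → no match
6. "cb" → no match
7. "aac" → no match
8 → no match
9 → no match
10. "c" → match
Total matched: 1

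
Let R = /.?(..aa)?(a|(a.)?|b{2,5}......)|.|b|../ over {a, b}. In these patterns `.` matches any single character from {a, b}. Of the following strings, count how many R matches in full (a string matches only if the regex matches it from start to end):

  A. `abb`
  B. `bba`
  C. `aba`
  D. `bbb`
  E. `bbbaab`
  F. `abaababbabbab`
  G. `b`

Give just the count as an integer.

1

A → no match
B → no match
C → no match
D → no match
E → no match
F → no match
G → match
Total matched: 1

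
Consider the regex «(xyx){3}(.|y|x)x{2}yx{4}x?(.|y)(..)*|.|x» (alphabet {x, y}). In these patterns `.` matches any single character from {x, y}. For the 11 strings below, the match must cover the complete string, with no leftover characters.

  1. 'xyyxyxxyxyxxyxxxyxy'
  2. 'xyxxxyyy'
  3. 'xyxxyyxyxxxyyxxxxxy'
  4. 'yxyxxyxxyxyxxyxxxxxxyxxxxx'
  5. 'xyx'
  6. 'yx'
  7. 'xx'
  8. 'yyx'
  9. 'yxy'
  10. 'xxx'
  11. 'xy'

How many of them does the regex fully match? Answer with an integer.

0

1 → no match
2 → no match
3 → no match
4 → no match
5 → no match
6 → no match
7 → no match
8 → no match
9 → no match
10 → no match
11 → no match
Total matched: 0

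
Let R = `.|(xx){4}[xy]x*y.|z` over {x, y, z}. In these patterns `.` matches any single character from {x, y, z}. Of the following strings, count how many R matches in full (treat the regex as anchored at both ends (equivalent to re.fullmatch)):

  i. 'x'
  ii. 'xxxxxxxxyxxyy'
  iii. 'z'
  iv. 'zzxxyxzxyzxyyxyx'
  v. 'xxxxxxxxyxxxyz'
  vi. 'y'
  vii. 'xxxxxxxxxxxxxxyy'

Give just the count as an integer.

6

i. 'x' → match
ii → match
iii. 'z' → match
iv → no match
v → match
vi. 'y' → match
vii → match
Total matched: 6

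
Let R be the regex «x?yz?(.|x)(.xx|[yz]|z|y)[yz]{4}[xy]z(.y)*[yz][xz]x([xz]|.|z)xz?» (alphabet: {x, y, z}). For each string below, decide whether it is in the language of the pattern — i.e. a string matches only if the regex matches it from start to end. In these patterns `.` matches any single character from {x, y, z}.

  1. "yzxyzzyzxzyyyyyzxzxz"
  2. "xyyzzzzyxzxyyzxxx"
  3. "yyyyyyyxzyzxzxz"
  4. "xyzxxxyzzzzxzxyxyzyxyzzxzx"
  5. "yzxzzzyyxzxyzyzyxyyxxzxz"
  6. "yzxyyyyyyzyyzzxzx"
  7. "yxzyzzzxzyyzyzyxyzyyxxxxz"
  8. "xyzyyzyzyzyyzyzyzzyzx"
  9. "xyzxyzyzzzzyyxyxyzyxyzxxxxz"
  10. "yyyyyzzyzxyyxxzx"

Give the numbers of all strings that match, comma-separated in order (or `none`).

1 → match
2 → match
3 → match
4 → no match
5 → match
6 → match
7 → match
8 → no match
9 → no match
10 → match

1, 2, 3, 5, 6, 7, 10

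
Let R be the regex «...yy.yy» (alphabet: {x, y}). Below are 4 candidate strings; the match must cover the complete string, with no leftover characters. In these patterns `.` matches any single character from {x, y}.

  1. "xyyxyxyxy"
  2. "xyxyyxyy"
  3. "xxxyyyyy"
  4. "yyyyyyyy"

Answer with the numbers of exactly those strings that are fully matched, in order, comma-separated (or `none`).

1 → no match — must end with "yy"
2 → match
3 → match
4 → match

2, 3, 4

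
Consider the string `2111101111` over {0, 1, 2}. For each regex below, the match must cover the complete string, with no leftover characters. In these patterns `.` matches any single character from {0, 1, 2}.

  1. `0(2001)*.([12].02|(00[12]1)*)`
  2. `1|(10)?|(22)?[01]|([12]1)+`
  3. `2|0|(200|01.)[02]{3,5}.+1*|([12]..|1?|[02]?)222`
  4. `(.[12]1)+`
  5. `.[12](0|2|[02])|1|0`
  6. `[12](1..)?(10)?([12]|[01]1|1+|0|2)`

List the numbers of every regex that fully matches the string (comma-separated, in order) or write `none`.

1 → no match — must start with `0`
2 → no match
3 → no match
4 → no match
5 → no match
6 → match

6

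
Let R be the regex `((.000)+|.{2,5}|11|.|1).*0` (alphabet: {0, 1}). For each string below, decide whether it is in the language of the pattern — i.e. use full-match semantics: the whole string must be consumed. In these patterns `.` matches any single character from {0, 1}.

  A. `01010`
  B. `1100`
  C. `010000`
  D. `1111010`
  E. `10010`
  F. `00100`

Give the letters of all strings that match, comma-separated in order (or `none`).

A, B, C, D, E, F

A. `01010` → match
B. `1100` → match
C. `010000` → match
D. `1111010` → match
E. `10010` → match
F. `00100` → match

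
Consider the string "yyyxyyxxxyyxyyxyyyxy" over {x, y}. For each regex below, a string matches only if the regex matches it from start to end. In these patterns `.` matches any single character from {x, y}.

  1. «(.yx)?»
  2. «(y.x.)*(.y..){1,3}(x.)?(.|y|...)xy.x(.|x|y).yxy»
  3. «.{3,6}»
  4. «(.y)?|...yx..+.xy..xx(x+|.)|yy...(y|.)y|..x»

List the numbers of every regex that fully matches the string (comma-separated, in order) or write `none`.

1 → no match
2 → match
3 → no match
4 → no match

2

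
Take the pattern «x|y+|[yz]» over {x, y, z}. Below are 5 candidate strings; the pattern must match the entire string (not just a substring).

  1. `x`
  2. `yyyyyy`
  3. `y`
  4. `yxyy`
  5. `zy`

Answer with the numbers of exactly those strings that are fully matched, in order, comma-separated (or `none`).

1, 2, 3

1. `x` → match
2. `yyyyyy` → match
3. `y` → match
4. `yxyy` → no match
5. `zy` → no match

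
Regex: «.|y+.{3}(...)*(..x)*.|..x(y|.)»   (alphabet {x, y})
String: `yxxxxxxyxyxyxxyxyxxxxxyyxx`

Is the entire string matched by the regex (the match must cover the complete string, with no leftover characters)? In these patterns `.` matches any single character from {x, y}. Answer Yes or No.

Yes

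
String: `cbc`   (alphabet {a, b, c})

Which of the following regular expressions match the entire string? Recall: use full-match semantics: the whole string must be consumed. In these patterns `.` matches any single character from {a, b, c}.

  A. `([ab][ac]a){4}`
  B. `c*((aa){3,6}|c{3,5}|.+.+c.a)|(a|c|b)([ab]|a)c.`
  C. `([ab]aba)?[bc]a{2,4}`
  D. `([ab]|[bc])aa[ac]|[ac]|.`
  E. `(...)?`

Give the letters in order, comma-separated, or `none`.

A → no match — must end with `a`
B → no match
C → no match — must end with `a`
D → no match
E → match

E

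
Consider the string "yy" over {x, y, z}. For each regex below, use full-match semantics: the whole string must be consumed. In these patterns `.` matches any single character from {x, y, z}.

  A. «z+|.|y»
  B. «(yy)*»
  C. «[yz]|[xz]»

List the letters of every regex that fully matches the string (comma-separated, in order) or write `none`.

B

A → no match
B → match
C → no match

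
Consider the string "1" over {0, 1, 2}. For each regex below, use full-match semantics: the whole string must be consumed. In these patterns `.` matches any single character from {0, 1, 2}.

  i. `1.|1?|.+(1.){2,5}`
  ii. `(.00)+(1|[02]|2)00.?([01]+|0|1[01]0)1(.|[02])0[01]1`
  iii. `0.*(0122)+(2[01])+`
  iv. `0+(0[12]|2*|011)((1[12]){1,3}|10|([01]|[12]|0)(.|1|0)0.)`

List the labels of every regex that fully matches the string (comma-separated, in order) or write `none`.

i

i → match
ii → no match
iii → no match — must start with "0"
iv → no match — must start with "0"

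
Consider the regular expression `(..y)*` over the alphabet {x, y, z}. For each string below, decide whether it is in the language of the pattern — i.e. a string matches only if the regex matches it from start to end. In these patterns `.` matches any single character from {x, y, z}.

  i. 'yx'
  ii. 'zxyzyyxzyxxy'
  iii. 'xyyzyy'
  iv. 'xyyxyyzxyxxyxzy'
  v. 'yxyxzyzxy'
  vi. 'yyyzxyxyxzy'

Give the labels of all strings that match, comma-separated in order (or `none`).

ii, iii, iv, v

i. 'yx' → no match
ii. 'zxyzyyxzyxxy' → match
iii. 'xyyzyy' → match
iv → match
v. 'yxyxzyzxy' → match
vi. 'yyyzxyxyxzy' → no match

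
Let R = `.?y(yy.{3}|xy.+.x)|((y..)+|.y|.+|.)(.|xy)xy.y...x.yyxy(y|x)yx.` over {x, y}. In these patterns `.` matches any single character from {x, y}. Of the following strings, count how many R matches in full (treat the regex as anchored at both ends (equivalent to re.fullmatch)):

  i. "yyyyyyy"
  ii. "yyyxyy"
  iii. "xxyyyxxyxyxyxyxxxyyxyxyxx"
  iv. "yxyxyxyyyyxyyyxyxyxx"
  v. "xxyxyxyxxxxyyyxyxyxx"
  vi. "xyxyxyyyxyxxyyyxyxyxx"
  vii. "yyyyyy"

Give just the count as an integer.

i → match
ii → match
iii → match
iv → match
v → match
vi → match
vii → match
Total matched: 7

7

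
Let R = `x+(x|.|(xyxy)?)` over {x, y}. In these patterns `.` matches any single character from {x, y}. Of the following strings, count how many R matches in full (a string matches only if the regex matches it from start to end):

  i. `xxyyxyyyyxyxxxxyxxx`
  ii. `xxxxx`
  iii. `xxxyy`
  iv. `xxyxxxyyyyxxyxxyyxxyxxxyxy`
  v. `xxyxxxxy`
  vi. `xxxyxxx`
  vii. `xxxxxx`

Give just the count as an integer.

2

i → no match
ii. `xxxxx` → match
iii. `xxxyy` → no match
iv → no match
v. `xxyxxxxy` → no match
vi. `xxxyxxx` → no match
vii. `xxxxxx` → match
Total matched: 2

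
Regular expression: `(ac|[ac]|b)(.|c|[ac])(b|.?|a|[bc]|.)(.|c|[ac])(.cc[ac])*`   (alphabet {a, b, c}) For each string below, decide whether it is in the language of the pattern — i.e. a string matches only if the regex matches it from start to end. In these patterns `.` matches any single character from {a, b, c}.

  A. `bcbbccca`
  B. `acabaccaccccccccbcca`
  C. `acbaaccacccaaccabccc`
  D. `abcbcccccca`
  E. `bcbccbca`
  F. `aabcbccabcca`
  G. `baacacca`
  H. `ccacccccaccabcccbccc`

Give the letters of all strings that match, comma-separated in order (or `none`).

A, B, C, D, F, G, H

A → match
B → match
C → match
D → match
E → no match
F → match
G → match
H → match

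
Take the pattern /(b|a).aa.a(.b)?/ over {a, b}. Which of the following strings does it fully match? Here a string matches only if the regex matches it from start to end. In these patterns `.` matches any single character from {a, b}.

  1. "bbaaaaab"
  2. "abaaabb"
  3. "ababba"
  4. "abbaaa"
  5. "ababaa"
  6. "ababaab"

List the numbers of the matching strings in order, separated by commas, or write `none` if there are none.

1

1 → match
2 → no match
3 → no match
4 → no match
5 → no match
6 → no match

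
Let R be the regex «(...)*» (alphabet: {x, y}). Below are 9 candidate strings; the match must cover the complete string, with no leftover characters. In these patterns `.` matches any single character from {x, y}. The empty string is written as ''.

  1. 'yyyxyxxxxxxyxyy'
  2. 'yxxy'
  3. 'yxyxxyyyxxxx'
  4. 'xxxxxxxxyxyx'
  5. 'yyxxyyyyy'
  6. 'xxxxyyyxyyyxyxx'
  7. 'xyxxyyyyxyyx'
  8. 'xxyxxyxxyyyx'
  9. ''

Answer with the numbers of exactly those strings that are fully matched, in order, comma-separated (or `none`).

1, 3, 4, 5, 6, 7, 8, 9

1 → match
2. 'yxxy' → no match
3. 'yxyxxyyyxxxx' → match
4. 'xxxxxxxxyxyx' → match
5. 'yyxxyyyyy' → match
6 → match
7. 'xyxxyyyyxyyx' → match
8. 'xxyxxyxxyyyx' → match
9. '' → match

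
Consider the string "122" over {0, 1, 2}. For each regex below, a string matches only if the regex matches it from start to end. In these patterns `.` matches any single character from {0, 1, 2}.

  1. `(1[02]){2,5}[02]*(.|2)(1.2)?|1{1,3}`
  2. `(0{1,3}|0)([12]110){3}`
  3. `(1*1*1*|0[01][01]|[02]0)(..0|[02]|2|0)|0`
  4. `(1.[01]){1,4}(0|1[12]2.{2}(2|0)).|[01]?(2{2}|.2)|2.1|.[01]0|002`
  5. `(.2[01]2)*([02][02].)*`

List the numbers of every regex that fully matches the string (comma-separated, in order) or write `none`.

1 → no match
2 → no match — must start with "0"
3 → no match
4 → match
5 → no match

4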